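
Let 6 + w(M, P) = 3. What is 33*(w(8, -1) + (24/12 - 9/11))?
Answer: -60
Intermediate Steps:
w(M, P) = -3 (w(M, P) = -6 + 3 = -3)
33*(w(8, -1) + (24/12 - 9/11)) = 33*(-3 + (24/12 - 9/11)) = 33*(-3 + (24*(1/12) - 9*1/11)) = 33*(-3 + (2 - 9/11)) = 33*(-3 + 13/11) = 33*(-20/11) = -60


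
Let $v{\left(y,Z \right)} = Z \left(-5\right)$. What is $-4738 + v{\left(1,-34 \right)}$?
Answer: $-4568$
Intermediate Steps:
$v{\left(y,Z \right)} = - 5 Z$
$-4738 + v{\left(1,-34 \right)} = -4738 - -170 = -4738 + 170 = -4568$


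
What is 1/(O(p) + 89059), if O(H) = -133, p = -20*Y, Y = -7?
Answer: 1/88926 ≈ 1.1245e-5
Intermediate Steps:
p = 140 (p = -20*(-7) = 140)
1/(O(p) + 89059) = 1/(-133 + 89059) = 1/88926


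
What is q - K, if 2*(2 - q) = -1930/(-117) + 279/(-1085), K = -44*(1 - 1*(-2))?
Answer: 1030963/8190 ≈ 125.88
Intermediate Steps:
K = -132 (K = -44*(1 + 2) = -44*3 = -132)
q = -50117/8190 (q = 2 - (-1930/(-117) + 279/(-1085))/2 = 2 - (-1930*(-1/117) + 279*(-1/1085))/2 = 2 - (1930/117 - 9/35)/2 = 2 - ½*66497/4095 = 2 - 66497/8190 = -50117/8190 ≈ -6.1193)
q - K = -50117/8190 - 1*(-132) = -50117/8190 + 132 = 1030963/8190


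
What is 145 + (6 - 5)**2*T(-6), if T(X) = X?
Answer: 139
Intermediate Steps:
145 + (6 - 5)**2*T(-6) = 145 + (6 - 5)**2*(-6) = 145 + 1**2*(-6) = 145 + 1*(-6) = 145 - 6 = 139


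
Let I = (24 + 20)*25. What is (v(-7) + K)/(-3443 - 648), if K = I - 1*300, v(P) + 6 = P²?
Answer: -843/4091 ≈ -0.20606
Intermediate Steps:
I = 1100 (I = 44*25 = 1100)
v(P) = -6 + P²
K = 800 (K = 1100 - 1*300 = 1100 - 300 = 800)
(v(-7) + K)/(-3443 - 648) = ((-6 + (-7)²) + 800)/(-3443 - 648) = ((-6 + 49) + 800)/(-4091) = (43 + 800)*(-1/4091) = 843*(-1/4091) = -843/4091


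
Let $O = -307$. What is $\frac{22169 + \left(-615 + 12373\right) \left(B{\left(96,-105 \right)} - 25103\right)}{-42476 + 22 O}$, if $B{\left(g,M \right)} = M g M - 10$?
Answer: $- \frac{2429882143}{9846} \approx -2.4679 \cdot 10^{5}$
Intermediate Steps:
$B{\left(g,M \right)} = -10 + g M^{2}$ ($B{\left(g,M \right)} = g M^{2} - 10 = -10 + g M^{2}$)
$\frac{22169 + \left(-615 + 12373\right) \left(B{\left(96,-105 \right)} - 25103\right)}{-42476 + 22 O} = \frac{22169 + \left(-615 + 12373\right) \left(\left(-10 + 96 \left(-105\right)^{2}\right) - 25103\right)}{-42476 + 22 \left(-307\right)} = \frac{22169 + 11758 \left(\left(-10 + 96 \cdot 11025\right) - 25103\right)}{-42476 - 6754} = \frac{22169 + 11758 \left(\left(-10 + 1058400\right) - 25103\right)}{-49230} = \left(22169 + 11758 \left(1058390 - 25103\right)\right) \left(- \frac{1}{49230}\right) = \left(22169 + 11758 \cdot 1033287\right) \left(- \frac{1}{49230}\right) = \left(22169 + 12149388546\right) \left(- \frac{1}{49230}\right) = 12149410715 \left(- \frac{1}{49230}\right) = - \frac{2429882143}{9846}$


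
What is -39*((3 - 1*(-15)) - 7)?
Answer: -429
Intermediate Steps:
-39*((3 - 1*(-15)) - 7) = -39*((3 + 15) - 7) = -39*(18 - 7) = -39*11 = -429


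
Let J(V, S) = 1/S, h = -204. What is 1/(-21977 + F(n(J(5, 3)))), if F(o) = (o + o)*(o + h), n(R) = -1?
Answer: -1/21567 ≈ -4.6367e-5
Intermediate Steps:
F(o) = 2*o*(-204 + o) (F(o) = (o + o)*(o - 204) = (2*o)*(-204 + o) = 2*o*(-204 + o))
1/(-21977 + F(n(J(5, 3)))) = 1/(-21977 + 2*(-1)*(-204 - 1)) = 1/(-21977 + 2*(-1)*(-205)) = 1/(-21977 + 410) = 1/(-21567) = -1/21567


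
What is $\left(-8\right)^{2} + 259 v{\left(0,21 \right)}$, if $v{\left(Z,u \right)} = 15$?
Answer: $3949$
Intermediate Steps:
$\left(-8\right)^{2} + 259 v{\left(0,21 \right)} = \left(-8\right)^{2} + 259 \cdot 15 = 64 + 3885 = 3949$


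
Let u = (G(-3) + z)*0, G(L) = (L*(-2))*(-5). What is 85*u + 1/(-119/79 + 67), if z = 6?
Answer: 79/5174 ≈ 0.015269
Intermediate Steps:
G(L) = 10*L (G(L) = -2*L*(-5) = 10*L)
u = 0 (u = (10*(-3) + 6)*0 = (-30 + 6)*0 = -24*0 = 0)
85*u + 1/(-119/79 + 67) = 85*0 + 1/(-119/79 + 67) = 0 + 1/(-119*1/79 + 67) = 0 + 1/(-119/79 + 67) = 0 + 1/(5174/79) = 0 + 79/5174 = 79/5174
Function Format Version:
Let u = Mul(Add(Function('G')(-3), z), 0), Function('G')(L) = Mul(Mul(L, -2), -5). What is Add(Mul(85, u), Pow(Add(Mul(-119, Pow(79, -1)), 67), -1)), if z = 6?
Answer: Rational(79, 5174) ≈ 0.015269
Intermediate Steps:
Function('G')(L) = Mul(10, L) (Function('G')(L) = Mul(Mul(-2, L), -5) = Mul(10, L))
u = 0 (u = Mul(Add(Mul(10, -3), 6), 0) = Mul(Add(-30, 6), 0) = Mul(-24, 0) = 0)
Add(Mul(85, u), Pow(Add(Mul(-119, Pow(79, -1)), 67), -1)) = Add(Mul(85, 0), Pow(Add(Mul(-119, Pow(79, -1)), 67), -1)) = Add(0, Pow(Add(Mul(-119, Rational(1, 79)), 67), -1)) = Add(0, Pow(Add(Rational(-119, 79), 67), -1)) = Add(0, Pow(Rational(5174, 79), -1)) = Add(0, Rational(79, 5174)) = Rational(79, 5174)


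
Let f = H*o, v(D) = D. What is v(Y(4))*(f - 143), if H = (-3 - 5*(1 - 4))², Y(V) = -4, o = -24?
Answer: 14396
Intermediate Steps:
H = 144 (H = (-3 - 5*(-3))² = (-3 + 15)² = 12² = 144)
f = -3456 (f = 144*(-24) = -3456)
v(Y(4))*(f - 143) = -4*(-3456 - 143) = -4*(-3599) = 14396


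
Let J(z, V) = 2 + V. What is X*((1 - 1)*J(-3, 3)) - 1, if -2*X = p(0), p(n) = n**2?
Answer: -1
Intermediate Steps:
X = 0 (X = -1/2*0**2 = -1/2*0 = 0)
X*((1 - 1)*J(-3, 3)) - 1 = 0*((1 - 1)*(2 + 3)) - 1 = 0*(0*5) - 1 = 0*0 - 1 = 0 - 1 = -1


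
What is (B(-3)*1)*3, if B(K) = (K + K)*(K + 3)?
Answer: 0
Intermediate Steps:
B(K) = 2*K*(3 + K) (B(K) = (2*K)*(3 + K) = 2*K*(3 + K))
(B(-3)*1)*3 = ((2*(-3)*(3 - 3))*1)*3 = ((2*(-3)*0)*1)*3 = (0*1)*3 = 0*3 = 0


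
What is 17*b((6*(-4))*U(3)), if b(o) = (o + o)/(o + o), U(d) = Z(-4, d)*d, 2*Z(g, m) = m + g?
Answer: 17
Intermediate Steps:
Z(g, m) = g/2 + m/2 (Z(g, m) = (m + g)/2 = (g + m)/2 = g/2 + m/2)
U(d) = d*(-2 + d/2) (U(d) = ((½)*(-4) + d/2)*d = (-2 + d/2)*d = d*(-2 + d/2))
b(o) = 1 (b(o) = (2*o)/((2*o)) = (2*o)*(1/(2*o)) = 1)
17*b((6*(-4))*U(3)) = 17*1 = 17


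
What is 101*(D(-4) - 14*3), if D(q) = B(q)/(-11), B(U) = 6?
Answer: -47268/11 ≈ -4297.1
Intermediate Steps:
D(q) = -6/11 (D(q) = 6/(-11) = 6*(-1/11) = -6/11)
101*(D(-4) - 14*3) = 101*(-6/11 - 14*3) = 101*(-6/11 - 42) = 101*(-468/11) = -47268/11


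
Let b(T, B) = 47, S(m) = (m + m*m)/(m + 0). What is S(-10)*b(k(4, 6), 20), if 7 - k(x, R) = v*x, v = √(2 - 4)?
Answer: -423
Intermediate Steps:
v = I*√2 (v = √(-2) = I*√2 ≈ 1.4142*I)
k(x, R) = 7 - I*x*√2 (k(x, R) = 7 - I*√2*x = 7 - I*x*√2)
S(m) = (m + m²)/m
S(-10)*b(k(4, 6), 20) = (1 - 10)*47 = -9*47 = -423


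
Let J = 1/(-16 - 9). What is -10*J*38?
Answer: 76/5 ≈ 15.200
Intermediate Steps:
J = -1/25 (J = 1/(-25) = -1/25 ≈ -0.040000)
-10*J*38 = -10*(-1/25)*38 = (⅖)*38 = 76/5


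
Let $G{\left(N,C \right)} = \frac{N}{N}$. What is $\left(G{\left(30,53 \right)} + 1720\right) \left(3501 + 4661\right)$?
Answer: $14046802$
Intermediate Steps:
$G{\left(N,C \right)} = 1$
$\left(G{\left(30,53 \right)} + 1720\right) \left(3501 + 4661\right) = \left(1 + 1720\right) \left(3501 + 4661\right) = 1721 \cdot 8162 = 14046802$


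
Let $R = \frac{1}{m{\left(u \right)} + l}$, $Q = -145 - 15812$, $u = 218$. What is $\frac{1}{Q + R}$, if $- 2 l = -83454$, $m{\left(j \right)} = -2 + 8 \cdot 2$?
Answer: $- \frac{41741}{666061136} \approx -6.2668 \cdot 10^{-5}$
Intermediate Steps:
$m{\left(j \right)} = 14$ ($m{\left(j \right)} = -2 + 16 = 14$)
$l = 41727$ ($l = \left(- \frac{1}{2}\right) \left(-83454\right) = 41727$)
$Q = -15957$ ($Q = -145 - 15812 = -15957$)
$R = \frac{1}{41741}$ ($R = \frac{1}{14 + 41727} = \frac{1}{41741} \approx 2.3957 \cdot 10^{-5}$)
$\frac{1}{Q + R} = \frac{1}{-15957 + \frac{1}{41741}} = \frac{1}{- \frac{666061136}{41741}} = - \frac{41741}{666061136}$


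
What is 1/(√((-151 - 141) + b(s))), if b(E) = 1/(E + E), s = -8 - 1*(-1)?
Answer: -I*√57246/4089 ≈ -0.058513*I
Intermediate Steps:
s = -7 (s = -8 + 1 = -7)
b(E) = 1/(2*E)
1/(√((-151 - 141) + b(s))) = 1/(√((-151 - 141) + (½)/(-7))) = 1/(√(-292 + (½)*(-⅐))) = 1/(√(-292 - 1/14)) = 1/(√(-4089/14)) = 1/(I*√57246/14) = -I*√57246/4089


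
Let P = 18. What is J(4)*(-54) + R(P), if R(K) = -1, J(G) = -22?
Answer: 1187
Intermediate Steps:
J(4)*(-54) + R(P) = -22*(-54) - 1 = 1188 - 1 = 1187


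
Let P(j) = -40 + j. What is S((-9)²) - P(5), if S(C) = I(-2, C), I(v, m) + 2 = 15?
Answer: 48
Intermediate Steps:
I(v, m) = 13 (I(v, m) = -2 + 15 = 13)
S(C) = 13
S((-9)²) - P(5) = 13 - (-40 + 5) = 13 - 1*(-35) = 13 + 35 = 48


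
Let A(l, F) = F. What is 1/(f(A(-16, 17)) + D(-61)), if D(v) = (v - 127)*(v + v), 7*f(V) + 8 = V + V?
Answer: 7/160578 ≈ 4.3593e-5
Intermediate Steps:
f(V) = -8/7 + 2*V/7 (f(V) = -8/7 + (V + V)/7 = -8/7 + (2*V)/7 = -8/7 + 2*V/7)
D(v) = 2*v*(-127 + v) (D(v) = (-127 + v)*(2*v) = 2*v*(-127 + v))
1/(f(A(-16, 17)) + D(-61)) = 1/((-8/7 + (2/7)*17) + 2*(-61)*(-127 - 61)) = 1/((-8/7 + 34/7) + 2*(-61)*(-188)) = 1/(26/7 + 22936) = 1/(160578/7) = 7/160578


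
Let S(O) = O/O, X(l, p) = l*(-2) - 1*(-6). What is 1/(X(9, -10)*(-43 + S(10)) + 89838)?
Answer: 1/90342 ≈ 1.1069e-5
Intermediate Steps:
X(l, p) = 6 - 2*l (X(l, p) = -2*l + 6 = 6 - 2*l)
S(O) = 1
1/(X(9, -10)*(-43 + S(10)) + 89838) = 1/((6 - 2*9)*(-43 + 1) + 89838) = 1/((6 - 18)*(-42) + 89838) = 1/(-12*(-42) + 89838) = 1/(504 + 89838) = 1/90342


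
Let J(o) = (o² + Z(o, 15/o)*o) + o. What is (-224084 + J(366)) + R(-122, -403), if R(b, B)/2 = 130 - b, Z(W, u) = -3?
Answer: -90356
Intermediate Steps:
R(b, B) = 260 - 2*b (R(b, B) = 2*(130 - b) = 260 - 2*b)
J(o) = o² - 2*o (J(o) = (o² - 3*o) + o = o² - 2*o)
(-224084 + J(366)) + R(-122, -403) = (-224084 + 366*(-2 + 366)) + (260 - 2*(-122)) = (-224084 + 366*364) + (260 + 244) = (-224084 + 133224) + 504 = -90860 + 504 = -90356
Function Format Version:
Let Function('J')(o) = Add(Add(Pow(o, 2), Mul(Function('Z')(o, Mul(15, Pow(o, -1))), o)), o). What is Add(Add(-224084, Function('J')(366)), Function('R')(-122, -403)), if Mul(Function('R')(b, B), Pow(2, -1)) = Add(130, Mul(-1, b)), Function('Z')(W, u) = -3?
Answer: -90356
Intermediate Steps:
Function('R')(b, B) = Add(260, Mul(-2, b)) (Function('R')(b, B) = Mul(2, Add(130, Mul(-1, b))) = Add(260, Mul(-2, b)))
Function('J')(o) = Add(Pow(o, 2), Mul(-2, o)) (Function('J')(o) = Add(Add(Pow(o, 2), Mul(-3, o)), o) = Add(Pow(o, 2), Mul(-2, o)))
Add(Add(-224084, Function('J')(366)), Function('R')(-122, -403)) = Add(Add(-224084, Mul(366, Add(-2, 366))), Add(260, Mul(-2, -122))) = Add(Add(-224084, Mul(366, 364)), Add(260, 244)) = Add(Add(-224084, 133224), 504) = Add(-90860, 504) = -90356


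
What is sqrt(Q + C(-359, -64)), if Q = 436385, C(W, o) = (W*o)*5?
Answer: sqrt(551265) ≈ 742.47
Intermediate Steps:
C(W, o) = 5*W*o
sqrt(Q + C(-359, -64)) = sqrt(436385 + 5*(-359)*(-64)) = sqrt(436385 + 114880) = sqrt(551265)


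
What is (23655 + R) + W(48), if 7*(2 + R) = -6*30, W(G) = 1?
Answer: 165398/7 ≈ 23628.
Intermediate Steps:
R = -194/7 (R = -2 + (-6*30)/7 = -2 + (⅐)*(-180) = -2 - 180/7 = -194/7 ≈ -27.714)
(23655 + R) + W(48) = (23655 - 194/7) + 1 = 165391/7 + 1 = 165398/7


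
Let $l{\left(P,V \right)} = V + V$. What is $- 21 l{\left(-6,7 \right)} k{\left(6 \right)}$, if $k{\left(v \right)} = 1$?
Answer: $-294$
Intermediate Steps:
$l{\left(P,V \right)} = 2 V$
$- 21 l{\left(-6,7 \right)} k{\left(6 \right)} = - 21 \cdot 2 \cdot 7 \cdot 1 = \left(-21\right) 14 \cdot 1 = \left(-294\right) 1 = -294$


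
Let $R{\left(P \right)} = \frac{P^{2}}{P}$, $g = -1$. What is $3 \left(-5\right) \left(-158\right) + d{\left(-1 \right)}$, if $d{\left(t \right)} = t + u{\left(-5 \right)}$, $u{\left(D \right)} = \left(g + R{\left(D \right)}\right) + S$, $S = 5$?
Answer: $2368$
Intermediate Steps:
$R{\left(P \right)} = P$
$u{\left(D \right)} = 4 + D$ ($u{\left(D \right)} = \left(-1 + D\right) + 5 = 4 + D$)
$d{\left(t \right)} = -1 + t$ ($d{\left(t \right)} = t + \left(4 - 5\right) = t - 1 = -1 + t$)
$3 \left(-5\right) \left(-158\right) + d{\left(-1 \right)} = 3 \left(-5\right) \left(-158\right) - 2 = \left(-15\right) \left(-158\right) - 2 = 2370 - 2 = 2368$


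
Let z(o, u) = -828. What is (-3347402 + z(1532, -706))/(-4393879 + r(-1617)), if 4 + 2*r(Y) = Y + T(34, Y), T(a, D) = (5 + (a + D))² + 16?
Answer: 6696460/6299279 ≈ 1.0631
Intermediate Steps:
T(a, D) = 16 + (5 + D + a)² (T(a, D) = (5 + (D + a))² + 16 = (5 + D + a)² + 16 = 16 + (5 + D + a)²)
r(Y) = 6 + Y/2 + (39 + Y)²/2 (r(Y) = -2 + (Y + (16 + (5 + Y + 34)²))/2 = -2 + (Y + (16 + (39 + Y)²))/2 = -2 + (16 + Y + (39 + Y)²)/2 = -2 + (8 + Y/2 + (39 + Y)²/2) = 6 + Y/2 + (39 + Y)²/2)
(-3347402 + z(1532, -706))/(-4393879 + r(-1617)) = (-3347402 - 828)/(-4393879 + (6 + (½)*(-1617) + (39 - 1617)²/2)) = -3348230/(-4393879 + (6 - 1617/2 + (½)*(-1578)²)) = -3348230/(-4393879 + (6 - 1617/2 + (½)*2490084)) = -3348230/(-4393879 + (6 - 1617/2 + 1245042)) = -3348230/(-4393879 + 2488479/2) = -3348230/(-6299279/2) = -3348230*(-2/6299279) = 6696460/6299279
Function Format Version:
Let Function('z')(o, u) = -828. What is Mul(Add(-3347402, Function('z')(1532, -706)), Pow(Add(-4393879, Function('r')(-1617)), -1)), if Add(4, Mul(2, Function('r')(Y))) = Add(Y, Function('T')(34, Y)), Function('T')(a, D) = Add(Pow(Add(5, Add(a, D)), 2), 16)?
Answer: Rational(6696460, 6299279) ≈ 1.0631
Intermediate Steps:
Function('T')(a, D) = Add(16, Pow(Add(5, D, a), 2)) (Function('T')(a, D) = Add(Pow(Add(5, Add(D, a)), 2), 16) = Add(Pow(Add(5, D, a), 2), 16) = Add(16, Pow(Add(5, D, a), 2)))
Function('r')(Y) = Add(6, Mul(Rational(1, 2), Y), Mul(Rational(1, 2), Pow(Add(39, Y), 2))) (Function('r')(Y) = Add(-2, Mul(Rational(1, 2), Add(Y, Add(16, Pow(Add(5, Y, 34), 2))))) = Add(-2, Mul(Rational(1, 2), Add(Y, Add(16, Pow(Add(39, Y), 2))))) = Add(-2, Mul(Rational(1, 2), Add(16, Y, Pow(Add(39, Y), 2)))) = Add(-2, Add(8, Mul(Rational(1, 2), Y), Mul(Rational(1, 2), Pow(Add(39, Y), 2)))) = Add(6, Mul(Rational(1, 2), Y), Mul(Rational(1, 2), Pow(Add(39, Y), 2))))
Mul(Add(-3347402, Function('z')(1532, -706)), Pow(Add(-4393879, Function('r')(-1617)), -1)) = Mul(Add(-3347402, -828), Pow(Add(-4393879, Add(6, Mul(Rational(1, 2), -1617), Mul(Rational(1, 2), Pow(Add(39, -1617), 2)))), -1)) = Mul(-3348230, Pow(Add(-4393879, Add(6, Rational(-1617, 2), Mul(Rational(1, 2), Pow(-1578, 2)))), -1)) = Mul(-3348230, Pow(Add(-4393879, Add(6, Rational(-1617, 2), Mul(Rational(1, 2), 2490084))), -1)) = Mul(-3348230, Pow(Add(-4393879, Add(6, Rational(-1617, 2), 1245042)), -1)) = Mul(-3348230, Pow(Add(-4393879, Rational(2488479, 2)), -1)) = Mul(-3348230, Pow(Rational(-6299279, 2), -1)) = Mul(-3348230, Rational(-2, 6299279)) = Rational(6696460, 6299279)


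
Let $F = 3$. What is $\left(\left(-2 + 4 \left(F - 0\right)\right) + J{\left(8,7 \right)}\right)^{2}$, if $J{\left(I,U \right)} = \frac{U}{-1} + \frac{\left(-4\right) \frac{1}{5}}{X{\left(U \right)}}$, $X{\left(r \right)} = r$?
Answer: $\frac{10201}{1225} \approx 8.3273$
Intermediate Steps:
$J{\left(I,U \right)} = - U - \frac{4}{5 U}$ ($J{\left(I,U \right)} = \frac{U}{-1} + \frac{\left(-4\right) \frac{1}{5}}{U} = U \left(-1\right) + \frac{\left(-4\right) \frac{1}{5}}{U} = - U - \frac{4}{5 U}$)
$\left(\left(-2 + 4 \left(F - 0\right)\right) + J{\left(8,7 \right)}\right)^{2} = \left(\left(-2 + 4 \left(3 - 0\right)\right) - \left(7 + \frac{4}{5 \cdot 7}\right)\right)^{2} = \left(\left(-2 + 4 \left(3 + 0\right)\right) - \frac{249}{35}\right)^{2} = \left(\left(-2 + 4 \cdot 3\right) - \frac{249}{35}\right)^{2} = \left(\left(-2 + 12\right) - \frac{249}{35}\right)^{2} = \left(10 - \frac{249}{35}\right)^{2} = \left(\frac{101}{35}\right)^{2} = \frac{10201}{1225}$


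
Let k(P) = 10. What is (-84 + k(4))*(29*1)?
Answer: -2146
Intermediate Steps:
(-84 + k(4))*(29*1) = (-84 + 10)*(29*1) = -74*29 = -2146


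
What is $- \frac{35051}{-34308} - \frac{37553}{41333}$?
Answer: $\frac{160394659}{1418052564} \approx 0.11311$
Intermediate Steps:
$- \frac{35051}{-34308} - \frac{37553}{41333} = \left(-35051\right) \left(- \frac{1}{34308}\right) - \frac{37553}{41333} = \frac{35051}{34308} - \frac{37553}{41333} = \frac{160394659}{1418052564}$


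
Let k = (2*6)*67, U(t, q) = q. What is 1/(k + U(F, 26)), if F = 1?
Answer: 1/830 ≈ 0.0012048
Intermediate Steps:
k = 804 (k = 12*67 = 804)
1/(k + U(F, 26)) = 1/(804 + 26) = 1/830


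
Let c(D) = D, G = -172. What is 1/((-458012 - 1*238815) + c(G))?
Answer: -1/696999 ≈ -1.4347e-6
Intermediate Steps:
1/((-458012 - 1*238815) + c(G)) = 1/((-458012 - 1*238815) - 172) = 1/((-458012 - 238815) - 172) = 1/(-696827 - 172) = 1/(-696999) = -1/696999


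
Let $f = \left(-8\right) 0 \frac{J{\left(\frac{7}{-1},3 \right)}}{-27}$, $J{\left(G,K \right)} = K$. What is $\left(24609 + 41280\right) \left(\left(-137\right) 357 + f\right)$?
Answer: $-3222565101$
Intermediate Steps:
$f = 0$ ($f = \left(-8\right) 0 \frac{3}{-27} = 0 \cdot 3 \left(- \frac{1}{27}\right) = 0 \left(- \frac{1}{9}\right) = 0$)
$\left(24609 + 41280\right) \left(\left(-137\right) 357 + f\right) = \left(24609 + 41280\right) \left(\left(-137\right) 357 + 0\right) = 65889 \left(-48909 + 0\right) = 65889 \left(-48909\right) = -3222565101$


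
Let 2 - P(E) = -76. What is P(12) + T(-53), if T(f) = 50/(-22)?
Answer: 833/11 ≈ 75.727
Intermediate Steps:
P(E) = 78 (P(E) = 2 - 1*(-76) = 2 + 76 = 78)
T(f) = -25/11 (T(f) = 50*(-1/22) = -25/11)
P(12) + T(-53) = 78 - 25/11 = 833/11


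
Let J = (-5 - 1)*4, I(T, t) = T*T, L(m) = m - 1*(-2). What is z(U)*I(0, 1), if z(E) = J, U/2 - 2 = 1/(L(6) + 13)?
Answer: 0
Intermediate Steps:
L(m) = 2 + m (L(m) = m + 2 = 2 + m)
I(T, t) = T²
U = 86/21 (U = 4 + 2/((2 + 6) + 13) = 4 + 2/(8 + 13) = 4 + 2/21 = 86/21 ≈ 4.0952)
J = -24 (J = -6*4 = -24)
z(E) = -24
z(U)*I(0, 1) = -24*0² = -24*0 = 0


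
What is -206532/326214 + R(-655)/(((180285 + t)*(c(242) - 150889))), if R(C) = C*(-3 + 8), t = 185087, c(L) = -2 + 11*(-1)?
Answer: -90374732128433/142745461393416 ≈ -0.63312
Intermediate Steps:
c(L) = -13 (c(L) = -2 - 11 = -13)
R(C) = 5*C (R(C) = C*5 = 5*C)
-206532/326214 + R(-655)/(((180285 + t)*(c(242) - 150889))) = -206532/326214 + (5*(-655))/(((180285 + 185087)*(-13 - 150889))) = -206532*1/326214 - 3275/(365372*(-150902)) = -11474/18123 - 3275/(-55135365544) = -11474/18123 - 3275*(-1/55135365544) = -11474/18123 + 3275/55135365544 = -90374732128433/142745461393416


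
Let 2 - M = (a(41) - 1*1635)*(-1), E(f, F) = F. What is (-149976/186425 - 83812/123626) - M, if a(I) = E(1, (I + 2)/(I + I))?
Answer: 1541167955433959/944926059050 ≈ 1631.0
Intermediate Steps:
a(I) = (2 + I)/(2*I) (a(I) = (I + 2)/(I + I) = (2 + I)/((2*I)) = (2 + I)*(1/(2*I)) = (2 + I)/(2*I))
M = -133863/82 (M = 2 - ((½)*(2 + 41)/41 - 1*1635)*(-1) = 2 - ((½)*(1/41)*43 - 1635)*(-1) = 2 - (43/82 - 1635)*(-1) = 2 - (-134027)*(-1)/82 = 2 - 1*134027/82 = 2 - 134027/82 = -133863/82 ≈ -1632.5)
(-149976/186425 - 83812/123626) - M = (-149976/186425 - 83812/123626) - 1*(-133863/82) = (-149976*1/186425 - 83812*1/123626) + 133863/82 = (-149976/186425 - 41906/61813) + 133863/82 = -17082792538/11523488525 + 133863/82 = 1541167955433959/944926059050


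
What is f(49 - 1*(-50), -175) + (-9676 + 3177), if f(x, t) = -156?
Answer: -6655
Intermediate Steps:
f(49 - 1*(-50), -175) + (-9676 + 3177) = -156 + (-9676 + 3177) = -156 - 6499 = -6655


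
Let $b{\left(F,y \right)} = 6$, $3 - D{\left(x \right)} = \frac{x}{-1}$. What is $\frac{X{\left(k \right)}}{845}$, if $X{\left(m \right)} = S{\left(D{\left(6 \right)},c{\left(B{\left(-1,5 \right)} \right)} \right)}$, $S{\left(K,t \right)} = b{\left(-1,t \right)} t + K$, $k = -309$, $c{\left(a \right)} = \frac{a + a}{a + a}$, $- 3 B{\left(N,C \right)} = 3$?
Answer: $\frac{3}{169} \approx 0.017751$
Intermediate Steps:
$D{\left(x \right)} = 3 + x$ ($D{\left(x \right)} = 3 - \frac{x}{-1} = 3 - x \left(-1\right) = 3 - - x = 3 + x$)
$B{\left(N,C \right)} = -1$ ($B{\left(N,C \right)} = \left(- \frac{1}{3}\right) 3 = -1$)
$c{\left(a \right)} = 1$ ($c{\left(a \right)} = \frac{2 a}{2 a} = 2 a \frac{1}{2 a} = 1$)
$S{\left(K,t \right)} = K + 6 t$ ($S{\left(K,t \right)} = 6 t + K = K + 6 t$)
$X{\left(m \right)} = 15$ ($X{\left(m \right)} = \left(3 + 6\right) + 6 \cdot 1 = 9 + 6 = 15$)
$\frac{X{\left(k \right)}}{845} = \frac{15}{845} = 15 \cdot \frac{1}{845} = \frac{3}{169}$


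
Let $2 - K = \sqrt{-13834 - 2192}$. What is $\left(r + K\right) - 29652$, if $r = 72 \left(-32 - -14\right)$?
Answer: $-30946 - i \sqrt{16026} \approx -30946.0 - 126.59 i$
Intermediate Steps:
$r = -1296$ ($r = 72 \left(-32 + 14\right) = 72 \left(-18\right) = -1296$)
$K = 2 - i \sqrt{16026}$ ($K = 2 - \sqrt{-13834 - 2192} = 2 - \sqrt{-16026} = 2 - i \sqrt{16026} \approx 2.0 - 126.59 i$)
$\left(r + K\right) - 29652 = \left(-1296 + \left(2 - i \sqrt{16026}\right)\right) - 29652 = \left(-1294 - i \sqrt{16026}\right) - 29652 = -30946 - i \sqrt{16026}$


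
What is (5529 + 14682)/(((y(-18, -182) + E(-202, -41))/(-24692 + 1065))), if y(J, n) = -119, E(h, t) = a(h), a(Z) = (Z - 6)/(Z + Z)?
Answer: 16076684999/3989 ≈ 4.0303e+6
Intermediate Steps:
a(Z) = (-6 + Z)/(2*Z) (a(Z) = (-6 + Z)/((2*Z)) = (-6 + Z)*(1/(2*Z)) = (-6 + Z)/(2*Z))
E(h, t) = (-6 + h)/(2*h)
(5529 + 14682)/(((y(-18, -182) + E(-202, -41))/(-24692 + 1065))) = (5529 + 14682)/(((-119 + (1/2)*(-6 - 202)/(-202))/(-24692 + 1065))) = 20211/(((-119 + (1/2)*(-1/202)*(-208))/(-23627))) = 20211/(((-119 + 52/101)*(-1/23627))) = 20211/((-11967/101*(-1/23627))) = 20211/(11967/2386327) = 20211*(2386327/11967) = 16076684999/3989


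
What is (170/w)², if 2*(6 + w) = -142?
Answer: 28900/5929 ≈ 4.8743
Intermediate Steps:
w = -77 (w = -6 + (½)*(-142) = -6 - 71 = -77)
(170/w)² = (170/(-77))² = (170*(-1/77))² = (-170/77)² = 28900/5929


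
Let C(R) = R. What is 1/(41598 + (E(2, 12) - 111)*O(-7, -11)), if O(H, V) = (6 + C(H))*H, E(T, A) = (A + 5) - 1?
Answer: 1/40933 ≈ 2.4430e-5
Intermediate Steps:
E(T, A) = 4 + A (E(T, A) = (5 + A) - 1 = 4 + A)
O(H, V) = H*(6 + H) (O(H, V) = (6 + H)*H = H*(6 + H))
1/(41598 + (E(2, 12) - 111)*O(-7, -11)) = 1/(41598 + ((4 + 12) - 111)*(-7*(6 - 7))) = 1/(41598 + (16 - 111)*(-7*(-1))) = 1/(41598 - 95*7) = 1/(41598 - 665) = 1/40933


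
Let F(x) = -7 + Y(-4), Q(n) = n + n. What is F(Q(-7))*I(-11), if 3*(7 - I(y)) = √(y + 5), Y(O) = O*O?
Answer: 63 - 3*I*√6 ≈ 63.0 - 7.3485*I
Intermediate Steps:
Y(O) = O²
Q(n) = 2*n
I(y) = 7 - √(5 + y)/3 (I(y) = 7 - √(y + 5)/3 = 7 - √(5 + y)/3)
F(x) = 9 (F(x) = -7 + (-4)² = -7 + 16 = 9)
F(Q(-7))*I(-11) = 9*(7 - √(5 - 11)/3) = 9*(7 - I*√6/3) = 63 - 3*I*√6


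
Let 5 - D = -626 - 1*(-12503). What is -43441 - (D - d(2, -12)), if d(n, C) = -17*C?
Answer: -31365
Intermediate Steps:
D = -11872 (D = 5 - (-626 - 1*(-12503)) = 5 - (-626 + 12503) = 5 - 1*11877 = 5 - 11877 = -11872)
-43441 - (D - d(2, -12)) = -43441 - (-11872 - (-17)*(-12)) = -43441 - (-11872 - 1*204) = -43441 - (-11872 - 204) = -43441 - 1*(-12076) = -43441 + 12076 = -31365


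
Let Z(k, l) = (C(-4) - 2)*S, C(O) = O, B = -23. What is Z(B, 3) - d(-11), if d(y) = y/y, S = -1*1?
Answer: 5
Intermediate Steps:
S = -1
Z(k, l) = 6 (Z(k, l) = (-4 - 2)*(-1) = -6*(-1) = 6)
d(y) = 1
Z(B, 3) - d(-11) = 6 - 1*1 = 6 - 1 = 5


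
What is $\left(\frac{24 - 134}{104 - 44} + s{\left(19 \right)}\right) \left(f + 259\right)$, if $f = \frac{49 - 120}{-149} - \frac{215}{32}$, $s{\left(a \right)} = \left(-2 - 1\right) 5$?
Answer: $- \frac{121720049}{28608} \approx -4254.8$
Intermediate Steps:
$s{\left(a \right)} = -15$ ($s{\left(a \right)} = \left(-3\right) 5 = -15$)
$f = - \frac{29763}{4768}$ ($f = \left(49 - 120\right) \left(- \frac{1}{149}\right) - \frac{215}{32} = \left(-71\right) \left(- \frac{1}{149}\right) - \frac{215}{32} = \frac{71}{149} - \frac{215}{32} = - \frac{29763}{4768} \approx -6.2422$)
$\left(\frac{24 - 134}{104 - 44} + s{\left(19 \right)}\right) \left(f + 259\right) = \left(\frac{24 - 134}{104 - 44} - 15\right) \left(- \frac{29763}{4768} + 259\right) = \left(- \frac{110}{60} - 15\right) \frac{1205149}{4768} = \left(\left(-110\right) \frac{1}{60} - 15\right) \frac{1205149}{4768} = \left(- \frac{11}{6} - 15\right) \frac{1205149}{4768} = \left(- \frac{101}{6}\right) \frac{1205149}{4768} = - \frac{121720049}{28608}$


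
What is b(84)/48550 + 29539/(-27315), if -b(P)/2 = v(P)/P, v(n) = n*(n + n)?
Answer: -144329629/132614325 ≈ -1.0883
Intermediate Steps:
v(n) = 2*n**2 (v(n) = n*(2*n) = 2*n**2)
b(P) = -4*P (b(P) = -2*2*P**2/P = -4*P)
b(84)/48550 + 29539/(-27315) = -4*84/48550 + 29539/(-27315) = -336*1/48550 + 29539*(-1/27315) = -168/24275 - 29539/27315 = -144329629/132614325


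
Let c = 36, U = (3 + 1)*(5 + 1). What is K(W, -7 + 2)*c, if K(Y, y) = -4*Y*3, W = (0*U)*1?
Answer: 0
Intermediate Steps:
U = 24 (U = 4*6 = 24)
W = 0 (W = (0*24)*1 = 0*1 = 0)
K(Y, y) = -12*Y
K(W, -7 + 2)*c = -12*0*36 = 0*36 = 0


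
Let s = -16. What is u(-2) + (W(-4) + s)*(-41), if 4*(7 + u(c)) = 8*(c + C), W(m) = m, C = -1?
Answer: 807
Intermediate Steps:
u(c) = -9 + 2*c (u(c) = -7 + (8*(c - 1))/4 = -7 + (8*(-1 + c))/4 = -7 + (-8 + 8*c)/4 = -7 + (-2 + 2*c) = -9 + 2*c)
u(-2) + (W(-4) + s)*(-41) = (-9 + 2*(-2)) + (-4 - 16)*(-41) = (-9 - 4) - 20*(-41) = -13 + 820 = 807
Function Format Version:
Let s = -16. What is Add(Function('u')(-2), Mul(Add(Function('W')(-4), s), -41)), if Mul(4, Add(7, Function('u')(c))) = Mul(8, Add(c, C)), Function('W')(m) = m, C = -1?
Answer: 807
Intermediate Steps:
Function('u')(c) = Add(-9, Mul(2, c)) (Function('u')(c) = Add(-7, Mul(Rational(1, 4), Mul(8, Add(c, -1)))) = Add(-7, Mul(Rational(1, 4), Mul(8, Add(-1, c)))) = Add(-7, Mul(Rational(1, 4), Add(-8, Mul(8, c)))) = Add(-7, Add(-2, Mul(2, c))) = Add(-9, Mul(2, c)))
Add(Function('u')(-2), Mul(Add(Function('W')(-4), s), -41)) = Add(Add(-9, Mul(2, -2)), Mul(Add(-4, -16), -41)) = Add(Add(-9, -4), Mul(-20, -41)) = Add(-13, 820) = 807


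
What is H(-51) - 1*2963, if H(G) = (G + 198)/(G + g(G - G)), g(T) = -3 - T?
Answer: -53383/18 ≈ -2965.7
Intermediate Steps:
H(G) = (198 + G)/(-3 + G) (H(G) = (G + 198)/(G + (-3 - (G - G))) = (198 + G)/(G + (-3 - 1*0)) = (198 + G)/(G + (-3 + 0)) = (198 + G)/(G - 3) = (198 + G)/(-3 + G))
H(-51) - 1*2963 = (198 - 51)/(-3 - 51) - 1*2963 = 147/(-54) - 2963 = -1/54*147 - 2963 = -49/18 - 2963 = -53383/18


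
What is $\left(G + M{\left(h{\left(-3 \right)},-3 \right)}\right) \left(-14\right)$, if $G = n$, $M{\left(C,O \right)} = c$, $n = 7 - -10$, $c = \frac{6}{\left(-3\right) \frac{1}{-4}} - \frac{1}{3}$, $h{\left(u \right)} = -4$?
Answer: $- \frac{1036}{3} \approx -345.33$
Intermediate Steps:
$c = \frac{23}{3}$ ($c = \frac{6}{\left(-3\right) \left(- \frac{1}{4}\right)} - \frac{1}{3} = \frac{6}{\frac{3}{4}} - \frac{1}{3} = 6 \cdot \frac{4}{3} - \frac{1}{3} = 8 - \frac{1}{3} = \frac{23}{3} \approx 7.6667$)
$n = 17$ ($n = 7 + 10 = 17$)
$M{\left(C,O \right)} = \frac{23}{3}$
$G = 17$
$\left(G + M{\left(h{\left(-3 \right)},-3 \right)}\right) \left(-14\right) = \left(17 + \frac{23}{3}\right) \left(-14\right) = \frac{74}{3} \left(-14\right) = - \frac{1036}{3}$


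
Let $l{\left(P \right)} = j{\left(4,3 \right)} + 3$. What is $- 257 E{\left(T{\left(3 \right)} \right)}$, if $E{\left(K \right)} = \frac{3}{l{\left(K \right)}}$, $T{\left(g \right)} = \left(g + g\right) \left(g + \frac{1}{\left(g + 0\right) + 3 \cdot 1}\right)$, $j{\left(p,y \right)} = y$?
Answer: $- \frac{257}{2} \approx -128.5$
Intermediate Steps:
$l{\left(P \right)} = 6$ ($l{\left(P \right)} = 3 + 3 = 6$)
$T{\left(g \right)} = 2 g \left(g + \frac{1}{3 + g}\right)$ ($T{\left(g \right)} = 2 g \left(g + \frac{1}{g + 3}\right) = 2 g \left(g + \frac{1}{3 + g}\right)$)
$E{\left(K \right)} = \frac{1}{2}$ ($E{\left(K \right)} = \frac{3}{6} = 3 \cdot \frac{1}{6} = \frac{1}{2}$)
$- 257 E{\left(T{\left(3 \right)} \right)} = \left(-257\right) \frac{1}{2} = - \frac{257}{2}$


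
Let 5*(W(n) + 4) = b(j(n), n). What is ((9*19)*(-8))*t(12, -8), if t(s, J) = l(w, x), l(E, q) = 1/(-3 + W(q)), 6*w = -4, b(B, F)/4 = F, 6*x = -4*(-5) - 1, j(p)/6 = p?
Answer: 20520/67 ≈ 306.27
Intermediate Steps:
j(p) = 6*p
x = 19/6 (x = (-4*(-5) - 1)/6 = (20 - 1)/6 = (⅙)*19 = 19/6 ≈ 3.1667)
b(B, F) = 4*F
W(n) = -4 + 4*n/5 (W(n) = -4 + (4*n)/5 = -4 + 4*n/5)
w = -⅔ (w = (⅙)*(-4) = -⅔ ≈ -0.66667)
l(E, q) = 1/(-7 + 4*q/5) (l(E, q) = 1/(-3 + (-4 + 4*q/5)) = 1/(-7 + 4*q/5))
t(s, J) = -15/67 (t(s, J) = 5/(-35 + 4*(19/6)) = 5/(-35 + 38/3) = 5/(-67/3) = 5*(-3/67) = -15/67)
((9*19)*(-8))*t(12, -8) = ((9*19)*(-8))*(-15/67) = (171*(-8))*(-15/67) = -1368*(-15/67) = 20520/67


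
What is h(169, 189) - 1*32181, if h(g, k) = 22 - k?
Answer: -32348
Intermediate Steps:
h(169, 189) - 1*32181 = (22 - 1*189) - 1*32181 = (22 - 189) - 32181 = -167 - 32181 = -32348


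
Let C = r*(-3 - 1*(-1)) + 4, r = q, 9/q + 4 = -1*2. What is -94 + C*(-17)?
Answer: -213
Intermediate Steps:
q = -3/2 (q = 9/(-4 - 1*2) = 9/(-4 - 2) = 9/(-6) = 9*(-1/6) = -3/2 ≈ -1.5000)
r = -3/2 ≈ -1.5000
C = 7 (C = -3*(-3 - 1*(-1))/2 + 4 = -3*(-3 + 1)/2 + 4 = -3/2*(-2) + 4 = 3 + 4 = 7)
-94 + C*(-17) = -94 + 7*(-17) = -94 - 119 = -213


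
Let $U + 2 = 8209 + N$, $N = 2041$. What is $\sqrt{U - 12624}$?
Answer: $6 i \sqrt{66} \approx 48.744 i$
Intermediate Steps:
$U = 10248$ ($U = -2 + \left(8209 + 2041\right) = -2 + 10250 = 10248$)
$\sqrt{U - 12624} = \sqrt{10248 - 12624} = \sqrt{-2376} = 6 i \sqrt{66}$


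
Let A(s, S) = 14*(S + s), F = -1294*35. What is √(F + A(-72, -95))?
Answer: 126*I*√3 ≈ 218.24*I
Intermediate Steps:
F = -45290
A(s, S) = 14*S + 14*s
√(F + A(-72, -95)) = √(-45290 + (14*(-95) + 14*(-72))) = √(-45290 + (-1330 - 1008)) = √(-45290 - 2338) = √(-47628) = 126*I*√3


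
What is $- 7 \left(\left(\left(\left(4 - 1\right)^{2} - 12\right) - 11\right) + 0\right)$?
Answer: $98$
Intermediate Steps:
$- 7 \left(\left(\left(\left(4 - 1\right)^{2} - 12\right) - 11\right) + 0\right) = - 7 \left(\left(\left(3^{2} - 12\right) - 11\right) + 0\right) = - 7 \left(\left(\left(9 - 12\right) - 11\right) + 0\right) = - 7 \left(\left(-3 - 11\right) + 0\right) = - 7 \left(-14 + 0\right) = \left(-7\right) \left(-14\right) = 98$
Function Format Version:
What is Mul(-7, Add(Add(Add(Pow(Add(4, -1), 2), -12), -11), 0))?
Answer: 98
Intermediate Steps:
Mul(-7, Add(Add(Add(Pow(Add(4, -1), 2), -12), -11), 0)) = Mul(-7, Add(Add(Add(Pow(3, 2), -12), -11), 0)) = Mul(-7, Add(Add(Add(9, -12), -11), 0)) = Mul(-7, Add(Add(-3, -11), 0)) = Mul(-7, Add(-14, 0)) = Mul(-7, -14) = 98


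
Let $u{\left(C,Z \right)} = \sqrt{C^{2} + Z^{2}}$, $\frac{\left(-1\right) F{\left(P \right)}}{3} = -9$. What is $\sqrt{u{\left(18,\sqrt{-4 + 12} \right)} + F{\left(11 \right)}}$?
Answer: $\sqrt{27 + 2 \sqrt{83}} \approx 6.7246$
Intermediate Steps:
$F{\left(P \right)} = 27$ ($F{\left(P \right)} = \left(-3\right) \left(-9\right) = 27$)
$\sqrt{u{\left(18,\sqrt{-4 + 12} \right)} + F{\left(11 \right)}} = \sqrt{\sqrt{18^{2} + \left(\sqrt{-4 + 12}\right)^{2}} + 27} = \sqrt{\sqrt{324 + \left(\sqrt{8}\right)^{2}} + 27} = \sqrt{\sqrt{324 + \left(2 \sqrt{2}\right)^{2}} + 27} = \sqrt{\sqrt{324 + 8} + 27} = \sqrt{\sqrt{332} + 27} = \sqrt{2 \sqrt{83} + 27} = \sqrt{27 + 2 \sqrt{83}}$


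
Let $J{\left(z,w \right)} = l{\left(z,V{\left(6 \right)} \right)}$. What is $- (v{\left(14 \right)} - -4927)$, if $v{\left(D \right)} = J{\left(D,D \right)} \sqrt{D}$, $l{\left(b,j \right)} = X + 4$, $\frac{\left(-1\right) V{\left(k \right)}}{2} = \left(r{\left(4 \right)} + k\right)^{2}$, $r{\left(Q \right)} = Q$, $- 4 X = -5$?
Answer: $-4927 - \frac{21 \sqrt{14}}{4} \approx -4946.6$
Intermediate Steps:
$X = \frac{5}{4}$ ($X = \left(- \frac{1}{4}\right) \left(-5\right) = \frac{5}{4} \approx 1.25$)
$V{\left(k \right)} = - 2 \left(4 + k\right)^{2}$
$l{\left(b,j \right)} = \frac{21}{4}$ ($l{\left(b,j \right)} = \frac{5}{4} + 4 = \frac{21}{4}$)
$J{\left(z,w \right)} = \frac{21}{4}$
$v{\left(D \right)} = \frac{21 \sqrt{D}}{4}$
$- (v{\left(14 \right)} - -4927) = - (\frac{21 \sqrt{14}}{4} - -4927) = - (\frac{21 \sqrt{14}}{4} + 4927) = - (4927 + \frac{21 \sqrt{14}}{4}) = -4927 - \frac{21 \sqrt{14}}{4}$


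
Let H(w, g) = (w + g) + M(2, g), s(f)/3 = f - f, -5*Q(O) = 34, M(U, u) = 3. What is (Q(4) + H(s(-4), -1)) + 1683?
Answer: 8391/5 ≈ 1678.2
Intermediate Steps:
Q(O) = -34/5 (Q(O) = -1/5*34 = -34/5)
s(f) = 0 (s(f) = 3*(f - f) = 3*0 = 0)
H(w, g) = 3 + g + w (H(w, g) = (w + g) + 3 = (g + w) + 3 = 3 + g + w)
(Q(4) + H(s(-4), -1)) + 1683 = (-34/5 + (3 - 1 + 0)) + 1683 = (-34/5 + 2) + 1683 = -24/5 + 1683 = 8391/5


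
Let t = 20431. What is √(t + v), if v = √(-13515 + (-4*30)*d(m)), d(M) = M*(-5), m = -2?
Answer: √(20431 + 3*I*√1635) ≈ 142.94 + 0.4243*I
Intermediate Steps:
d(M) = -5*M
v = 3*I*√1635 (v = √(-13515 + (-4*30)*(-5*(-2))) = √(-13515 - 120*10) = √(-13515 - 1200) = √(-14715) = 3*I*√1635 ≈ 121.31*I)
√(t + v) = √(20431 + 3*I*√1635)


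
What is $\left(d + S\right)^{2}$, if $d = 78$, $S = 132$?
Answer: $44100$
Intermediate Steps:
$\left(d + S\right)^{2} = \left(78 + 132\right)^{2} = 210^{2} = 44100$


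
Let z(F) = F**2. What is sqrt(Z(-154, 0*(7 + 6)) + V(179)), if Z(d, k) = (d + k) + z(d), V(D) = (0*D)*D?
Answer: 3*sqrt(2618) ≈ 153.50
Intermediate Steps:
V(D) = 0 (V(D) = 0*D = 0)
Z(d, k) = d + k + d**2 (Z(d, k) = (d + k) + d**2 = d + k + d**2)
sqrt(Z(-154, 0*(7 + 6)) + V(179)) = sqrt((-154 + 0*(7 + 6) + (-154)**2) + 0) = sqrt((-154 + 0*13 + 23716) + 0) = sqrt((-154 + 0 + 23716) + 0) = sqrt(23562 + 0) = sqrt(23562) = 3*sqrt(2618)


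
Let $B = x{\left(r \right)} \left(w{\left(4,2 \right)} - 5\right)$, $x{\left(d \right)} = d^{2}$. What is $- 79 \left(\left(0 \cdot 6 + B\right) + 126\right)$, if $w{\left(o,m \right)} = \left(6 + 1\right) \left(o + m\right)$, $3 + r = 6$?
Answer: $-36261$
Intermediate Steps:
$r = 3$ ($r = -3 + 6 = 3$)
$w{\left(o,m \right)} = 7 m + 7 o$ ($w{\left(o,m \right)} = 7 \left(m + o\right) = 7 m + 7 o$)
$B = 333$ ($B = 3^{2} \left(\left(7 \cdot 2 + 7 \cdot 4\right) - 5\right) = 9 \left(\left(14 + 28\right) - 5\right) = 9 \left(42 - 5\right) = 9 \cdot 37 = 333$)
$- 79 \left(\left(0 \cdot 6 + B\right) + 126\right) = - 79 \left(\left(0 \cdot 6 + 333\right) + 126\right) = - 79 \left(\left(0 + 333\right) + 126\right) = - 79 \left(333 + 126\right) = \left(-79\right) 459 = -36261$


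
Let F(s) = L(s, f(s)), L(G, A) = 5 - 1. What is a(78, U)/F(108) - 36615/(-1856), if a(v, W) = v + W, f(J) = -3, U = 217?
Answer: 173495/1856 ≈ 93.478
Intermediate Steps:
L(G, A) = 4
a(v, W) = W + v
F(s) = 4
a(78, U)/F(108) - 36615/(-1856) = (217 + 78)/4 - 36615/(-1856) = 295*(¼) - 36615*(-1/1856) = 295/4 + 36615/1856 = 173495/1856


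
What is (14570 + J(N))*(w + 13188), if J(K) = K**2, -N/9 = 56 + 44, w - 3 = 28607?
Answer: 34465376860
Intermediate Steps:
w = 28610 (w = 3 + 28607 = 28610)
N = -900 (N = -9*(56 + 44) = -9*100 = -900)
(14570 + J(N))*(w + 13188) = (14570 + (-900)**2)*(28610 + 13188) = (14570 + 810000)*41798 = 824570*41798 = 34465376860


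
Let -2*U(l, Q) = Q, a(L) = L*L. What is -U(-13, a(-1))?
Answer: ½ ≈ 0.50000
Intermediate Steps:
a(L) = L²
U(l, Q) = -Q/2
-U(-13, a(-1)) = -(-1)*(-1)²/2 = -(-1)/2 = -1*(-½) = ½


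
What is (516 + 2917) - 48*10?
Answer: 2953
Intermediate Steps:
(516 + 2917) - 48*10 = 3433 - 480 = 2953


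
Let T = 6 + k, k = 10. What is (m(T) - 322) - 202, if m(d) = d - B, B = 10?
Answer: -518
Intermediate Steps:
T = 16 (T = 6 + 10 = 16)
m(d) = -10 + d (m(d) = d - 1*10 = d - 10 = -10 + d)
(m(T) - 322) - 202 = ((-10 + 16) - 322) - 202 = (6 - 322) - 202 = -316 - 202 = -518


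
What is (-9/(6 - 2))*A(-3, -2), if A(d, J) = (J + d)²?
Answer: -225/4 ≈ -56.250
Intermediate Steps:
(-9/(6 - 2))*A(-3, -2) = (-9/(6 - 2))*(-2 - 3)² = (-9/4)*(-5)² = ((¼)*(-9))*25 = -9/4*25 = -225/4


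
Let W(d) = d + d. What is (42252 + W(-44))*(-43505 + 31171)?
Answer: -520050776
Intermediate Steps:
W(d) = 2*d
(42252 + W(-44))*(-43505 + 31171) = (42252 + 2*(-44))*(-43505 + 31171) = (42252 - 88)*(-12334) = 42164*(-12334) = -520050776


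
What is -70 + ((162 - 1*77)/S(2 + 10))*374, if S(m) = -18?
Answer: -16525/9 ≈ -1836.1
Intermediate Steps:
-70 + ((162 - 1*77)/S(2 + 10))*374 = -70 + ((162 - 1*77)/(-18))*374 = -70 + ((162 - 77)*(-1/18))*374 = -70 + (85*(-1/18))*374 = -70 - 85/18*374 = -70 - 15895/9 = -16525/9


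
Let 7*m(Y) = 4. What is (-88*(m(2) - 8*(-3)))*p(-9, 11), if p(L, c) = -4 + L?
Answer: 196768/7 ≈ 28110.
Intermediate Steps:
m(Y) = 4/7 (m(Y) = (⅐)*4 = 4/7)
(-88*(m(2) - 8*(-3)))*p(-9, 11) = (-88*(4/7 - 8*(-3)))*(-4 - 9) = -88*(4/7 - 1*(-24))*(-13) = -88*(4/7 + 24)*(-13) = -88*172/7*(-13) = -15136/7*(-13) = 196768/7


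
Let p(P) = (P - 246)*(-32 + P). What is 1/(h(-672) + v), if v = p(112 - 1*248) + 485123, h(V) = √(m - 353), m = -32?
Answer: 549299/301729391786 - I*√385/301729391786 ≈ 1.8205e-6 - 6.503e-11*I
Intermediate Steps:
h(V) = I*√385 (h(V) = √(-32 - 353) = √(-385) = I*√385)
p(P) = (-246 + P)*(-32 + P)
v = 549299 (v = (7872 + (112 - 1*248)² - 278*(112 - 1*248)) + 485123 = (7872 + (112 - 248)² - 278*(112 - 248)) + 485123 = (7872 + (-136)² - 278*(-136)) + 485123 = (7872 + 18496 + 37808) + 485123 = 64176 + 485123 = 549299)
1/(h(-672) + v) = 1/(I*√385 + 549299) = 1/(549299 + I*√385)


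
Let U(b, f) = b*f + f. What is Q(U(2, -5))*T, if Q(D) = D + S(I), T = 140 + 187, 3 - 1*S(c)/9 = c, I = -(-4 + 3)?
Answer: 981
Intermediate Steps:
I = 1 (I = -1*(-1) = 1)
S(c) = 27 - 9*c
T = 327
U(b, f) = f + b*f
Q(D) = 18 + D (Q(D) = D + (27 - 9*1) = D + (27 - 9) = D + 18 = 18 + D)
Q(U(2, -5))*T = (18 - 5*(1 + 2))*327 = (18 - 5*3)*327 = (18 - 15)*327 = 3*327 = 981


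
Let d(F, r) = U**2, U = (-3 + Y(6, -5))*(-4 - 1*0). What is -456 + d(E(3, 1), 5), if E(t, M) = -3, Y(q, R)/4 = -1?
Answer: 328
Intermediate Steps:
Y(q, R) = -4 (Y(q, R) = 4*(-1) = -4)
U = 28 (U = (-3 - 4)*(-4 - 1*0) = -7*(-4 + 0) = -7*(-4) = 28)
d(F, r) = 784 (d(F, r) = 28**2 = 784)
-456 + d(E(3, 1), 5) = -456 + 784 = 328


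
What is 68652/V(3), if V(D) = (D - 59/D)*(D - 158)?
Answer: 102978/3875 ≈ 26.575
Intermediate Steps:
V(D) = (-158 + D)*(D - 59/D) (V(D) = (D - 59/D)*(-158 + D) = (-158 + D)*(D - 59/D))
68652/V(3) = 68652/(-59 + 3² - 158*3 + 9322/3) = 68652/(-59 + 9 - 474 + 9322*(⅓)) = 68652/(-59 + 9 - 474 + 9322/3) = 68652/(7750/3) = 68652*(3/7750) = 102978/3875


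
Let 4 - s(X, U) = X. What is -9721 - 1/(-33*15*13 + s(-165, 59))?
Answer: -60911785/6266 ≈ -9721.0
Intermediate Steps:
s(X, U) = 4 - X
-9721 - 1/(-33*15*13 + s(-165, 59)) = -9721 - 1/(-33*15*13 + (4 - 1*(-165))) = -9721 - 1/(-495*13 + (4 + 165)) = -9721 - 1/(-6435 + 169) = -9721 - 1/(-6266) = -9721 - 1*(-1/6266) = -9721 + 1/6266 = -60911785/6266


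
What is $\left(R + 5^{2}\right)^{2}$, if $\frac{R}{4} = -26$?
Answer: $6241$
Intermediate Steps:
$R = -104$ ($R = 4 \left(-26\right) = -104$)
$\left(R + 5^{2}\right)^{2} = \left(-104 + 5^{2}\right)^{2} = \left(-104 + 25\right)^{2} = \left(-79\right)^{2} = 6241$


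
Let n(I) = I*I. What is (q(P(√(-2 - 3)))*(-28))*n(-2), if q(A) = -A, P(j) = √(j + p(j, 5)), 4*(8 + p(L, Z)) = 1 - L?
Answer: 56*√(-31 + 3*I*√5) ≈ 33.542 + 313.59*I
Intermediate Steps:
p(L, Z) = -31/4 - L/4 (p(L, Z) = -8 + (1 - L)/4 = -8 + (¼ - L/4) = -31/4 - L/4)
n(I) = I²
P(j) = √(-31/4 + 3*j/4) (P(j) = √(j + (-31/4 - j/4)) = √(-31/4 + 3*j/4))
(q(P(√(-2 - 3)))*(-28))*n(-2) = (-√(-31 + 3*√(-2 - 3))/2*(-28))*(-2)² = (-√(-31 + 3*√(-5))/2*(-28))*4 = (-√(-31 + 3*(I*√5))/2*(-28))*4 = (-√(-31 + 3*I*√5)/2*(-28))*4 = (14*√(-31 + 3*I*√5))*4 = 56*√(-31 + 3*I*√5)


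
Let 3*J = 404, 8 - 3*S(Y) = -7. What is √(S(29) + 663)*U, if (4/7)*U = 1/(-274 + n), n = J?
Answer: -21*√167/836 ≈ -0.32462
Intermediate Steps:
S(Y) = 5 (S(Y) = 8/3 - ⅓*(-7) = 8/3 + 7/3 = 5)
J = 404/3 (J = (⅓)*404 = 404/3 ≈ 134.67)
n = 404/3 ≈ 134.67
U = -21/1672 (U = 7/(4*(-274 + 404/3)) = 7/(4*(-418/3)) = (7/4)*(-3/418) = -21/1672 ≈ -0.012560)
√(S(29) + 663)*U = √(5 + 663)*(-21/1672) = √668*(-21/1672) = (2*√167)*(-21/1672) = -21*√167/836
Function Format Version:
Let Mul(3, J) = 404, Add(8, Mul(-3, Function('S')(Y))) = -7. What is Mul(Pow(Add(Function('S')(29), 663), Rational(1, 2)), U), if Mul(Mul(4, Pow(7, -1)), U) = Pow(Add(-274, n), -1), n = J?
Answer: Mul(Rational(-21, 836), Pow(167, Rational(1, 2))) ≈ -0.32462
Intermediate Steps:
Function('S')(Y) = 5 (Function('S')(Y) = Add(Rational(8, 3), Mul(Rational(-1, 3), -7)) = Add(Rational(8, 3), Rational(7, 3)) = 5)
J = Rational(404, 3) (J = Mul(Rational(1, 3), 404) = Rational(404, 3) ≈ 134.67)
n = Rational(404, 3) ≈ 134.67
U = Rational(-21, 1672) (U = Mul(Rational(7, 4), Pow(Add(-274, Rational(404, 3)), -1)) = Mul(Rational(7, 4), Pow(Rational(-418, 3), -1)) = Mul(Rational(7, 4), Rational(-3, 418)) = Rational(-21, 1672) ≈ -0.012560)
Mul(Pow(Add(Function('S')(29), 663), Rational(1, 2)), U) = Mul(Pow(Add(5, 663), Rational(1, 2)), Rational(-21, 1672)) = Mul(Pow(668, Rational(1, 2)), Rational(-21, 1672)) = Mul(Mul(2, Pow(167, Rational(1, 2))), Rational(-21, 1672)) = Mul(Rational(-21, 836), Pow(167, Rational(1, 2)))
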